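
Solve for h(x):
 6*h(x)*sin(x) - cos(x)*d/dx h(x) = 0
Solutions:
 h(x) = C1/cos(x)^6


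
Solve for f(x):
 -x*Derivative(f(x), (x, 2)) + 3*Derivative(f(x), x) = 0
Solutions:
 f(x) = C1 + C2*x^4


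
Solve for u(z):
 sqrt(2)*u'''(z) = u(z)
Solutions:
 u(z) = C3*exp(2^(5/6)*z/2) + (C1*sin(2^(5/6)*sqrt(3)*z/4) + C2*cos(2^(5/6)*sqrt(3)*z/4))*exp(-2^(5/6)*z/4)


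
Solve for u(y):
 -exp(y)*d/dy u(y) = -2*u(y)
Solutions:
 u(y) = C1*exp(-2*exp(-y))


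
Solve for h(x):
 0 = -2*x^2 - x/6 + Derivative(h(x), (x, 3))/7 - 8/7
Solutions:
 h(x) = C1 + C2*x + C3*x^2 + 7*x^5/30 + 7*x^4/144 + 4*x^3/3


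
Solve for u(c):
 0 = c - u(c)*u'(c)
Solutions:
 u(c) = -sqrt(C1 + c^2)
 u(c) = sqrt(C1 + c^2)


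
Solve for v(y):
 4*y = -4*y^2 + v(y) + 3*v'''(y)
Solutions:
 v(y) = C3*exp(-3^(2/3)*y/3) + 4*y^2 + 4*y + (C1*sin(3^(1/6)*y/2) + C2*cos(3^(1/6)*y/2))*exp(3^(2/3)*y/6)


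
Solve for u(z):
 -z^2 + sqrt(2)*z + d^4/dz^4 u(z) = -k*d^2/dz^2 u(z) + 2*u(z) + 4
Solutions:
 u(z) = C1*exp(-sqrt(2)*z*sqrt(-k - sqrt(k^2 + 8))/2) + C2*exp(sqrt(2)*z*sqrt(-k - sqrt(k^2 + 8))/2) + C3*exp(-sqrt(2)*z*sqrt(-k + sqrt(k^2 + 8))/2) + C4*exp(sqrt(2)*z*sqrt(-k + sqrt(k^2 + 8))/2) - k/2 - z^2/2 + sqrt(2)*z/2 - 2


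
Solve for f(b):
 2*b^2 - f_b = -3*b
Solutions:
 f(b) = C1 + 2*b^3/3 + 3*b^2/2


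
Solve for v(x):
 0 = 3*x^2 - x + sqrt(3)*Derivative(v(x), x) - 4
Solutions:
 v(x) = C1 - sqrt(3)*x^3/3 + sqrt(3)*x^2/6 + 4*sqrt(3)*x/3


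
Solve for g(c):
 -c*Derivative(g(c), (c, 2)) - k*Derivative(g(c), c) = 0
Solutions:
 g(c) = C1 + c^(1 - re(k))*(C2*sin(log(c)*Abs(im(k))) + C3*cos(log(c)*im(k)))


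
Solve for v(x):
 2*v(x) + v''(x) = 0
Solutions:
 v(x) = C1*sin(sqrt(2)*x) + C2*cos(sqrt(2)*x)


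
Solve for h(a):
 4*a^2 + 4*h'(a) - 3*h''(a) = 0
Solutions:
 h(a) = C1 + C2*exp(4*a/3) - a^3/3 - 3*a^2/4 - 9*a/8


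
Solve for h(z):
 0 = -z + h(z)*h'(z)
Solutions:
 h(z) = -sqrt(C1 + z^2)
 h(z) = sqrt(C1 + z^2)


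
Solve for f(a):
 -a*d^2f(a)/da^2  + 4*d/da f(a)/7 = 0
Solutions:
 f(a) = C1 + C2*a^(11/7)


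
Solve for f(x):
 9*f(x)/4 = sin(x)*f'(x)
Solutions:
 f(x) = C1*(cos(x) - 1)^(9/8)/(cos(x) + 1)^(9/8)


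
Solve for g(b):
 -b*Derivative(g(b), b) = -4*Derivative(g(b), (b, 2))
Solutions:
 g(b) = C1 + C2*erfi(sqrt(2)*b/4)


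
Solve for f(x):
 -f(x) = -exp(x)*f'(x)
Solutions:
 f(x) = C1*exp(-exp(-x))


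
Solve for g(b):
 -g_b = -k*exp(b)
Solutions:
 g(b) = C1 + k*exp(b)


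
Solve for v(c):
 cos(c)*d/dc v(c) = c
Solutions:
 v(c) = C1 + Integral(c/cos(c), c)


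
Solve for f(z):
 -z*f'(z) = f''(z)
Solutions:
 f(z) = C1 + C2*erf(sqrt(2)*z/2)


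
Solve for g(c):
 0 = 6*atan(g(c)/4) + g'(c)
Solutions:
 Integral(1/atan(_y/4), (_y, g(c))) = C1 - 6*c


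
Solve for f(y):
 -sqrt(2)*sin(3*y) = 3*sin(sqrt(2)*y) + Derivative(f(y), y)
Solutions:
 f(y) = C1 + sqrt(2)*cos(3*y)/3 + 3*sqrt(2)*cos(sqrt(2)*y)/2


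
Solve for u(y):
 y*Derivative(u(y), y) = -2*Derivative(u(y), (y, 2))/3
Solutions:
 u(y) = C1 + C2*erf(sqrt(3)*y/2)


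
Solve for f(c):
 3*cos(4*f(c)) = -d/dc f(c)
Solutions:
 f(c) = -asin((C1 + exp(24*c))/(C1 - exp(24*c)))/4 + pi/4
 f(c) = asin((C1 + exp(24*c))/(C1 - exp(24*c)))/4


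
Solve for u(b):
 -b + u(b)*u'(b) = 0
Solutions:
 u(b) = -sqrt(C1 + b^2)
 u(b) = sqrt(C1 + b^2)


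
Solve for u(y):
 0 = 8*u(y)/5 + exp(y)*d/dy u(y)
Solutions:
 u(y) = C1*exp(8*exp(-y)/5)


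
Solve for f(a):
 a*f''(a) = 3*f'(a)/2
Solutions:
 f(a) = C1 + C2*a^(5/2)


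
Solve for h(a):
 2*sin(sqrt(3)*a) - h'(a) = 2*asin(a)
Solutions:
 h(a) = C1 - 2*a*asin(a) - 2*sqrt(1 - a^2) - 2*sqrt(3)*cos(sqrt(3)*a)/3


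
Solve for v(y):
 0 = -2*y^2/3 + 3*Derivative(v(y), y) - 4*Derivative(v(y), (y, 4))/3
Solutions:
 v(y) = C1 + C4*exp(2^(1/3)*3^(2/3)*y/2) + 2*y^3/27 + (C2*sin(3*2^(1/3)*3^(1/6)*y/4) + C3*cos(3*2^(1/3)*3^(1/6)*y/4))*exp(-2^(1/3)*3^(2/3)*y/4)


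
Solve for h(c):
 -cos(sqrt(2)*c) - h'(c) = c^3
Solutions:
 h(c) = C1 - c^4/4 - sqrt(2)*sin(sqrt(2)*c)/2


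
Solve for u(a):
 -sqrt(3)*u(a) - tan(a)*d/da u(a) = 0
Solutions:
 u(a) = C1/sin(a)^(sqrt(3))


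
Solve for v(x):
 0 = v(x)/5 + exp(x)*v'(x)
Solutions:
 v(x) = C1*exp(exp(-x)/5)


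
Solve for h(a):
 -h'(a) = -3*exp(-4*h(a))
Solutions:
 h(a) = log(-I*(C1 + 12*a)^(1/4))
 h(a) = log(I*(C1 + 12*a)^(1/4))
 h(a) = log(-(C1 + 12*a)^(1/4))
 h(a) = log(C1 + 12*a)/4


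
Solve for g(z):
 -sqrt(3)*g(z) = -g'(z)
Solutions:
 g(z) = C1*exp(sqrt(3)*z)


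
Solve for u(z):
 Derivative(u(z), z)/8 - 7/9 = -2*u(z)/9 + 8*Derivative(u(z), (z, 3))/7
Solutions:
 u(z) = C1*exp(-21^(1/3)*z*(21^(1/3)/(5*sqrt(163) + 64)^(1/3) + (5*sqrt(163) + 64)^(1/3))/48)*sin(3^(1/6)*7^(1/3)*z*(-3^(2/3)*(5*sqrt(163) + 64)^(1/3) + 3*7^(1/3)/(5*sqrt(163) + 64)^(1/3))/48) + C2*exp(-21^(1/3)*z*(21^(1/3)/(5*sqrt(163) + 64)^(1/3) + (5*sqrt(163) + 64)^(1/3))/48)*cos(3^(1/6)*7^(1/3)*z*(-3^(2/3)*(5*sqrt(163) + 64)^(1/3) + 3*7^(1/3)/(5*sqrt(163) + 64)^(1/3))/48) + C3*exp(21^(1/3)*z*(21^(1/3)/(5*sqrt(163) + 64)^(1/3) + (5*sqrt(163) + 64)^(1/3))/24) + 7/2


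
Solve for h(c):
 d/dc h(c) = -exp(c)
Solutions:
 h(c) = C1 - exp(c)


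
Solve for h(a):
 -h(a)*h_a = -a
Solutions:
 h(a) = -sqrt(C1 + a^2)
 h(a) = sqrt(C1 + a^2)


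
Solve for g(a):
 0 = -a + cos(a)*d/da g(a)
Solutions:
 g(a) = C1 + Integral(a/cos(a), a)


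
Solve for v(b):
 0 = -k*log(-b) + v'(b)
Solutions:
 v(b) = C1 + b*k*log(-b) - b*k


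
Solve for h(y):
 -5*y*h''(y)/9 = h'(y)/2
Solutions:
 h(y) = C1 + C2*y^(1/10)


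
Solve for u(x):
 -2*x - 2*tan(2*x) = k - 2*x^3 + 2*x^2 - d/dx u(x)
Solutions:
 u(x) = C1 + k*x - x^4/2 + 2*x^3/3 + x^2 - log(cos(2*x))


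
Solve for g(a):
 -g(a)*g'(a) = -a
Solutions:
 g(a) = -sqrt(C1 + a^2)
 g(a) = sqrt(C1 + a^2)


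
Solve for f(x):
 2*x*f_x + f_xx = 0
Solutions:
 f(x) = C1 + C2*erf(x)


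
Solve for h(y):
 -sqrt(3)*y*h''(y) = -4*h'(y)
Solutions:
 h(y) = C1 + C2*y^(1 + 4*sqrt(3)/3)


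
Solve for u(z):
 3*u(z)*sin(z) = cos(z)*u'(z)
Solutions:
 u(z) = C1/cos(z)^3


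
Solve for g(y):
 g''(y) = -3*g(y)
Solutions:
 g(y) = C1*sin(sqrt(3)*y) + C2*cos(sqrt(3)*y)


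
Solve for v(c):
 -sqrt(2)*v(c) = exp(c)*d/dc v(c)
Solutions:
 v(c) = C1*exp(sqrt(2)*exp(-c))


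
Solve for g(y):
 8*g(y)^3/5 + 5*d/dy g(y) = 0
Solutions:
 g(y) = -5*sqrt(2)*sqrt(-1/(C1 - 8*y))/2
 g(y) = 5*sqrt(2)*sqrt(-1/(C1 - 8*y))/2


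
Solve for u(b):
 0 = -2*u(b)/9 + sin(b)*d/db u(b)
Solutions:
 u(b) = C1*(cos(b) - 1)^(1/9)/(cos(b) + 1)^(1/9)


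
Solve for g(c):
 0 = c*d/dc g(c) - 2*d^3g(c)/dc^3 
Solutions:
 g(c) = C1 + Integral(C2*airyai(2^(2/3)*c/2) + C3*airybi(2^(2/3)*c/2), c)


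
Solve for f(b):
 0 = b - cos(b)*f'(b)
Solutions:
 f(b) = C1 + Integral(b/cos(b), b)


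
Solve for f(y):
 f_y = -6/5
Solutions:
 f(y) = C1 - 6*y/5


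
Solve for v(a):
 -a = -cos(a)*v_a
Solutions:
 v(a) = C1 + Integral(a/cos(a), a)


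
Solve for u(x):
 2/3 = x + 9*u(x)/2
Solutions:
 u(x) = 4/27 - 2*x/9


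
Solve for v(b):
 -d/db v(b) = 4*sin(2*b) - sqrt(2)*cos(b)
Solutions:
 v(b) = C1 + sqrt(2)*sin(b) + 2*cos(2*b)


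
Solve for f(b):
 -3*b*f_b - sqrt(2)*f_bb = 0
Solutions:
 f(b) = C1 + C2*erf(2^(1/4)*sqrt(3)*b/2)


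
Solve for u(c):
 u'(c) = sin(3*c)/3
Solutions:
 u(c) = C1 - cos(3*c)/9


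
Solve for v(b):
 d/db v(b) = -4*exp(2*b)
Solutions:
 v(b) = C1 - 2*exp(2*b)


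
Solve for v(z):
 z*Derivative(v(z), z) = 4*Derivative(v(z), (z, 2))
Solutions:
 v(z) = C1 + C2*erfi(sqrt(2)*z/4)


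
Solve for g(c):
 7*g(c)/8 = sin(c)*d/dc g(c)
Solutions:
 g(c) = C1*(cos(c) - 1)^(7/16)/(cos(c) + 1)^(7/16)


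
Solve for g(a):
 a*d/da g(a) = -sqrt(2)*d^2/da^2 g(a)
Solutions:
 g(a) = C1 + C2*erf(2^(1/4)*a/2)


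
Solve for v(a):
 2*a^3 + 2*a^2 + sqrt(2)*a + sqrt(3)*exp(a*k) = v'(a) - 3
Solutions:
 v(a) = C1 + a^4/2 + 2*a^3/3 + sqrt(2)*a^2/2 + 3*a + sqrt(3)*exp(a*k)/k


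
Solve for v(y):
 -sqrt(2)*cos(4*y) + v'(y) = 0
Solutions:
 v(y) = C1 + sqrt(2)*sin(4*y)/4


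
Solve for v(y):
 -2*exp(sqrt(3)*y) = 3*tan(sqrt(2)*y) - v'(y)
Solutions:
 v(y) = C1 + 2*sqrt(3)*exp(sqrt(3)*y)/3 - 3*sqrt(2)*log(cos(sqrt(2)*y))/2


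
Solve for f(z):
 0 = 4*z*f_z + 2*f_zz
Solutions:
 f(z) = C1 + C2*erf(z)


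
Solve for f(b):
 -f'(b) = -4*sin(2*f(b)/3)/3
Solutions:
 -4*b/3 + 3*log(cos(2*f(b)/3) - 1)/4 - 3*log(cos(2*f(b)/3) + 1)/4 = C1


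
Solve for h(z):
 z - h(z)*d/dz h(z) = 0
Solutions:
 h(z) = -sqrt(C1 + z^2)
 h(z) = sqrt(C1 + z^2)


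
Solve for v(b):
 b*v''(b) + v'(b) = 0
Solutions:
 v(b) = C1 + C2*log(b)


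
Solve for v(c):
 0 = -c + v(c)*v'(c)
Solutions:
 v(c) = -sqrt(C1 + c^2)
 v(c) = sqrt(C1 + c^2)


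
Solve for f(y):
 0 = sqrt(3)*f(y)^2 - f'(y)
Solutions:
 f(y) = -1/(C1 + sqrt(3)*y)


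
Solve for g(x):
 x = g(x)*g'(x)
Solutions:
 g(x) = -sqrt(C1 + x^2)
 g(x) = sqrt(C1 + x^2)


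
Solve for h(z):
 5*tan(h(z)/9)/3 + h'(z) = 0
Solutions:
 h(z) = -9*asin(C1*exp(-5*z/27)) + 9*pi
 h(z) = 9*asin(C1*exp(-5*z/27))


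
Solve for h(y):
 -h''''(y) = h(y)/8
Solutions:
 h(y) = (C1*sin(2^(3/4)*y/4) + C2*cos(2^(3/4)*y/4))*exp(-2^(3/4)*y/4) + (C3*sin(2^(3/4)*y/4) + C4*cos(2^(3/4)*y/4))*exp(2^(3/4)*y/4)


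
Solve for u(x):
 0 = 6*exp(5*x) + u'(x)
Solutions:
 u(x) = C1 - 6*exp(5*x)/5


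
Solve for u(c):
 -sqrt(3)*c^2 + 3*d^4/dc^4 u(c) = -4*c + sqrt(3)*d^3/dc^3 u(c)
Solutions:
 u(c) = C1 + C2*c + C3*c^2 + C4*exp(sqrt(3)*c/3) - c^5/60 - sqrt(3)*c^4/36 - c^3/3


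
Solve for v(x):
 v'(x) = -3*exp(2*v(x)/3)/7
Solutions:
 v(x) = 3*log(-sqrt(-1/(C1 - 3*x))) - 3*log(2) + 3*log(42)/2
 v(x) = 3*log(-1/(C1 - 3*x))/2 - 3*log(2) + 3*log(42)/2


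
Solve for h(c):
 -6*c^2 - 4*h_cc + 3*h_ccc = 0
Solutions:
 h(c) = C1 + C2*c + C3*exp(4*c/3) - c^4/8 - 3*c^3/8 - 27*c^2/32


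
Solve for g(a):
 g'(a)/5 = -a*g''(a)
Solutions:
 g(a) = C1 + C2*a^(4/5)


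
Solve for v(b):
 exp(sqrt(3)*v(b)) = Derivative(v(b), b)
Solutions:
 v(b) = sqrt(3)*(2*log(-1/(C1 + b)) - log(3))/6


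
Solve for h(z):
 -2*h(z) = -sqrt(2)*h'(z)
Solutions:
 h(z) = C1*exp(sqrt(2)*z)


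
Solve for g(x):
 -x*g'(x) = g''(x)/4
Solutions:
 g(x) = C1 + C2*erf(sqrt(2)*x)


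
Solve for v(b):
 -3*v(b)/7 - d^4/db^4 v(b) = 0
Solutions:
 v(b) = (C1*sin(sqrt(2)*3^(1/4)*7^(3/4)*b/14) + C2*cos(sqrt(2)*3^(1/4)*7^(3/4)*b/14))*exp(-sqrt(2)*3^(1/4)*7^(3/4)*b/14) + (C3*sin(sqrt(2)*3^(1/4)*7^(3/4)*b/14) + C4*cos(sqrt(2)*3^(1/4)*7^(3/4)*b/14))*exp(sqrt(2)*3^(1/4)*7^(3/4)*b/14)


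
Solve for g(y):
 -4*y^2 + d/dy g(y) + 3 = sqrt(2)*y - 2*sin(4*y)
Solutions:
 g(y) = C1 + 4*y^3/3 + sqrt(2)*y^2/2 - 3*y + cos(4*y)/2


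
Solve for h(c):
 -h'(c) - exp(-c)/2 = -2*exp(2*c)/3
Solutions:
 h(c) = C1 + exp(2*c)/3 + exp(-c)/2


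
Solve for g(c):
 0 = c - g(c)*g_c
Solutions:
 g(c) = -sqrt(C1 + c^2)
 g(c) = sqrt(C1 + c^2)


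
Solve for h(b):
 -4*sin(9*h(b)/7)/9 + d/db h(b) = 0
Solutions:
 -4*b/9 + 7*log(cos(9*h(b)/7) - 1)/18 - 7*log(cos(9*h(b)/7) + 1)/18 = C1


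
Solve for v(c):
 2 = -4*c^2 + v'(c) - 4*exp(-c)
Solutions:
 v(c) = C1 + 4*c^3/3 + 2*c - 4*exp(-c)


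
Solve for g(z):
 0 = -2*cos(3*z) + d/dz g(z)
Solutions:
 g(z) = C1 + 2*sin(3*z)/3


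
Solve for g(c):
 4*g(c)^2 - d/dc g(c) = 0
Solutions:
 g(c) = -1/(C1 + 4*c)


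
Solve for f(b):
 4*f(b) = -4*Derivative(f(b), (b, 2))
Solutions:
 f(b) = C1*sin(b) + C2*cos(b)


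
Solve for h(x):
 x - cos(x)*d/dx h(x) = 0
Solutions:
 h(x) = C1 + Integral(x/cos(x), x)


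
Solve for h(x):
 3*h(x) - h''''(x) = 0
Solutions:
 h(x) = C1*exp(-3^(1/4)*x) + C2*exp(3^(1/4)*x) + C3*sin(3^(1/4)*x) + C4*cos(3^(1/4)*x)


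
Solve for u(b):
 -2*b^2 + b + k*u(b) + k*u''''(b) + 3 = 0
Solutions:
 u(b) = C1*exp(-sqrt(2)*b*(1 - I)/2) + C2*exp(sqrt(2)*b*(1 - I)/2) + C3*exp(-sqrt(2)*b*(1 + I)/2) + C4*exp(sqrt(2)*b*(1 + I)/2) + 2*b^2/k - b/k - 3/k


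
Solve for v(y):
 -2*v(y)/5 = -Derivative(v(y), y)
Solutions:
 v(y) = C1*exp(2*y/5)


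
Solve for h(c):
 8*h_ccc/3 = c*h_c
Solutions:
 h(c) = C1 + Integral(C2*airyai(3^(1/3)*c/2) + C3*airybi(3^(1/3)*c/2), c)


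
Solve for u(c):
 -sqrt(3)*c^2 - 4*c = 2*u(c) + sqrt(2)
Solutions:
 u(c) = -sqrt(3)*c^2/2 - 2*c - sqrt(2)/2


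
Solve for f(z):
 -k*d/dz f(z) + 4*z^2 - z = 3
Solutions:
 f(z) = C1 + 4*z^3/(3*k) - z^2/(2*k) - 3*z/k


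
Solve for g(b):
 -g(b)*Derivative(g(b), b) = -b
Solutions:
 g(b) = -sqrt(C1 + b^2)
 g(b) = sqrt(C1 + b^2)


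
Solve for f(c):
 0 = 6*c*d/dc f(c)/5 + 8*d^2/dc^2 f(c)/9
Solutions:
 f(c) = C1 + C2*erf(3*sqrt(30)*c/20)


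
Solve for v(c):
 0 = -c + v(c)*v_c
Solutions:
 v(c) = -sqrt(C1 + c^2)
 v(c) = sqrt(C1 + c^2)


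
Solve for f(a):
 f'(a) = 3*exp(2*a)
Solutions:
 f(a) = C1 + 3*exp(2*a)/2


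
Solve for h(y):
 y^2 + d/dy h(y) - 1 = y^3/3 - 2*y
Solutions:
 h(y) = C1 + y^4/12 - y^3/3 - y^2 + y


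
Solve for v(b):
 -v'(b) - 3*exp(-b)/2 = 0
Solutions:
 v(b) = C1 + 3*exp(-b)/2


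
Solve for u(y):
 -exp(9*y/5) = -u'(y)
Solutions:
 u(y) = C1 + 5*exp(9*y/5)/9


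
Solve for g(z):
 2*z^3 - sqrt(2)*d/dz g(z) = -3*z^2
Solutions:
 g(z) = C1 + sqrt(2)*z^4/4 + sqrt(2)*z^3/2


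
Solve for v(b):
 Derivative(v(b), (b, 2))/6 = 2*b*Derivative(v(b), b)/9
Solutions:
 v(b) = C1 + C2*erfi(sqrt(6)*b/3)


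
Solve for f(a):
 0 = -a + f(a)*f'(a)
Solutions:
 f(a) = -sqrt(C1 + a^2)
 f(a) = sqrt(C1 + a^2)


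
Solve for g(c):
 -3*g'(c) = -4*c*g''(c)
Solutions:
 g(c) = C1 + C2*c^(7/4)


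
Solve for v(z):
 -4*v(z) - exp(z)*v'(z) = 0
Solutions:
 v(z) = C1*exp(4*exp(-z))


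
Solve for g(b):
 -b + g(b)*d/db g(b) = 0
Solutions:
 g(b) = -sqrt(C1 + b^2)
 g(b) = sqrt(C1 + b^2)


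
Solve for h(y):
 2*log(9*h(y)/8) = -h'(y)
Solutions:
 -Integral(1/(-log(_y) - 2*log(3) + 3*log(2)), (_y, h(y)))/2 = C1 - y


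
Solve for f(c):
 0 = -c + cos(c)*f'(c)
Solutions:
 f(c) = C1 + Integral(c/cos(c), c)


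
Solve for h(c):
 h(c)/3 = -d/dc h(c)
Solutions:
 h(c) = C1*exp(-c/3)


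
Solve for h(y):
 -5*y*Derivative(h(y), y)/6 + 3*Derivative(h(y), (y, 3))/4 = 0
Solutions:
 h(y) = C1 + Integral(C2*airyai(30^(1/3)*y/3) + C3*airybi(30^(1/3)*y/3), y)


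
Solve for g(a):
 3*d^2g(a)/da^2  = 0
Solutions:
 g(a) = C1 + C2*a


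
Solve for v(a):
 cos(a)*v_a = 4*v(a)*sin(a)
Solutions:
 v(a) = C1/cos(a)^4


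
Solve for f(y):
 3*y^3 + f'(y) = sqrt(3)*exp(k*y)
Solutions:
 f(y) = C1 - 3*y^4/4 + sqrt(3)*exp(k*y)/k


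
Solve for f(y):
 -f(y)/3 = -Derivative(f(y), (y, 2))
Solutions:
 f(y) = C1*exp(-sqrt(3)*y/3) + C2*exp(sqrt(3)*y/3)


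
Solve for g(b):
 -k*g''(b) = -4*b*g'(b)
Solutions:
 g(b) = C1 + C2*erf(sqrt(2)*b*sqrt(-1/k))/sqrt(-1/k)


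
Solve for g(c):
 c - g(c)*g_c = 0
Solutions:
 g(c) = -sqrt(C1 + c^2)
 g(c) = sqrt(C1 + c^2)


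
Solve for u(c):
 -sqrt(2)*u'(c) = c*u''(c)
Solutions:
 u(c) = C1 + C2*c^(1 - sqrt(2))


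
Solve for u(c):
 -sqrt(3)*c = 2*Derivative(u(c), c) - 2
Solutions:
 u(c) = C1 - sqrt(3)*c^2/4 + c


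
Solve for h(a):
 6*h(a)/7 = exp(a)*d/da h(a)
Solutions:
 h(a) = C1*exp(-6*exp(-a)/7)


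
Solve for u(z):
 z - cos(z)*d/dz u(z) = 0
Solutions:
 u(z) = C1 + Integral(z/cos(z), z)


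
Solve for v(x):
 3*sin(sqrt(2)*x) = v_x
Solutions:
 v(x) = C1 - 3*sqrt(2)*cos(sqrt(2)*x)/2


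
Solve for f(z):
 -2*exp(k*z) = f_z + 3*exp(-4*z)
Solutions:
 f(z) = C1 + 3*exp(-4*z)/4 - 2*exp(k*z)/k


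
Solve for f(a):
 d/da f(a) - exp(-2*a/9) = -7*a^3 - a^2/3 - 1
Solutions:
 f(a) = C1 - 7*a^4/4 - a^3/9 - a - 9*exp(-2*a/9)/2


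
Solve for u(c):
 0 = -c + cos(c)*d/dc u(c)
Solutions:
 u(c) = C1 + Integral(c/cos(c), c)


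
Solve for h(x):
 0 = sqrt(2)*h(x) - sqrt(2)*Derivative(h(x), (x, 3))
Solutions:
 h(x) = C3*exp(x) + (C1*sin(sqrt(3)*x/2) + C2*cos(sqrt(3)*x/2))*exp(-x/2)


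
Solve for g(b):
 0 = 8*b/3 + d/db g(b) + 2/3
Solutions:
 g(b) = C1 - 4*b^2/3 - 2*b/3


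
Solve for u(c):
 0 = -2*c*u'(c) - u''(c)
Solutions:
 u(c) = C1 + C2*erf(c)


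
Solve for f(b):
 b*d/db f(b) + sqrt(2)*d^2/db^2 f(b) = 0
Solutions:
 f(b) = C1 + C2*erf(2^(1/4)*b/2)


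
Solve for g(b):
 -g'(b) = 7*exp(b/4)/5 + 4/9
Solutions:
 g(b) = C1 - 4*b/9 - 28*exp(b/4)/5


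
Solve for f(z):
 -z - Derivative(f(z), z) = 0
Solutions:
 f(z) = C1 - z^2/2


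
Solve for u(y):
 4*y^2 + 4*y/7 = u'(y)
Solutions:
 u(y) = C1 + 4*y^3/3 + 2*y^2/7


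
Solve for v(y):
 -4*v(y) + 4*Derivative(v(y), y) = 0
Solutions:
 v(y) = C1*exp(y)


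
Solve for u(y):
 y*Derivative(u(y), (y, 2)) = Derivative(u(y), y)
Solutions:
 u(y) = C1 + C2*y^2


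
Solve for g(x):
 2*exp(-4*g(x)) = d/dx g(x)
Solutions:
 g(x) = log(-I*(C1 + 8*x)^(1/4))
 g(x) = log(I*(C1 + 8*x)^(1/4))
 g(x) = log(-(C1 + 8*x)^(1/4))
 g(x) = log(C1 + 8*x)/4


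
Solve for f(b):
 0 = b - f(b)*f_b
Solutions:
 f(b) = -sqrt(C1 + b^2)
 f(b) = sqrt(C1 + b^2)


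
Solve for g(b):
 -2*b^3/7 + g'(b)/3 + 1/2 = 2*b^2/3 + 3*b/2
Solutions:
 g(b) = C1 + 3*b^4/14 + 2*b^3/3 + 9*b^2/4 - 3*b/2


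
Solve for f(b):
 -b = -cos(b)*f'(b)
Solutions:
 f(b) = C1 + Integral(b/cos(b), b)


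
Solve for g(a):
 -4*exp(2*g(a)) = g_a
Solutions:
 g(a) = log(-sqrt(-1/(C1 - 4*a))) - log(2)/2
 g(a) = log(-1/(C1 - 4*a))/2 - log(2)/2


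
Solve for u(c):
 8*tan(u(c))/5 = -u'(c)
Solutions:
 u(c) = pi - asin(C1*exp(-8*c/5))
 u(c) = asin(C1*exp(-8*c/5))


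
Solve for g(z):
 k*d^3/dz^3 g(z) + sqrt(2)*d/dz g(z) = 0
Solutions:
 g(z) = C1 + C2*exp(-2^(1/4)*z*sqrt(-1/k)) + C3*exp(2^(1/4)*z*sqrt(-1/k))


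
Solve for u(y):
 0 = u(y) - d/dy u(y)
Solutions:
 u(y) = C1*exp(y)


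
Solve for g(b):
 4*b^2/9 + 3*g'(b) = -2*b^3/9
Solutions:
 g(b) = C1 - b^4/54 - 4*b^3/81


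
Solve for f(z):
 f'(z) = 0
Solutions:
 f(z) = C1


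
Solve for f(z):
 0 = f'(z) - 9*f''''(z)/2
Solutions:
 f(z) = C1 + C4*exp(6^(1/3)*z/3) + (C2*sin(2^(1/3)*3^(5/6)*z/6) + C3*cos(2^(1/3)*3^(5/6)*z/6))*exp(-6^(1/3)*z/6)


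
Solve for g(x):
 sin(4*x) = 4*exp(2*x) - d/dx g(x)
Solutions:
 g(x) = C1 + 2*exp(2*x) + cos(4*x)/4


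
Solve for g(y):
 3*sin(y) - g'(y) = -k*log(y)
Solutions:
 g(y) = C1 + k*y*(log(y) - 1) - 3*cos(y)


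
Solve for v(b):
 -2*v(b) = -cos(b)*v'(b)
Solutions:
 v(b) = C1*(sin(b) + 1)/(sin(b) - 1)


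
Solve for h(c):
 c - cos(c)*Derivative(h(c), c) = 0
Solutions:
 h(c) = C1 + Integral(c/cos(c), c)


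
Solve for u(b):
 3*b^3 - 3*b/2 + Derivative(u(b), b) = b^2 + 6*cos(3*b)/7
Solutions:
 u(b) = C1 - 3*b^4/4 + b^3/3 + 3*b^2/4 + 2*sin(3*b)/7


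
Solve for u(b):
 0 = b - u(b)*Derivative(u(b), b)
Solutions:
 u(b) = -sqrt(C1 + b^2)
 u(b) = sqrt(C1 + b^2)


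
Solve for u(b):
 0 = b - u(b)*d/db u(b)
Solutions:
 u(b) = -sqrt(C1 + b^2)
 u(b) = sqrt(C1 + b^2)


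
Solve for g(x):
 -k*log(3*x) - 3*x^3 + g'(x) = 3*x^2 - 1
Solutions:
 g(x) = C1 + k*x*log(x) - k*x + k*x*log(3) + 3*x^4/4 + x^3 - x


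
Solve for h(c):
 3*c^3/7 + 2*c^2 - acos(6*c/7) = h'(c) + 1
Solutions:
 h(c) = C1 + 3*c^4/28 + 2*c^3/3 - c*acos(6*c/7) - c + sqrt(49 - 36*c^2)/6


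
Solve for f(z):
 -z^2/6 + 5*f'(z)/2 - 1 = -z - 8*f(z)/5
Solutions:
 f(z) = C1*exp(-16*z/25) + 5*z^2/48 - 365*z/384 + 12965/6144


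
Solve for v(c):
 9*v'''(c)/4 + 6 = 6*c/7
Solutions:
 v(c) = C1 + C2*c + C3*c^2 + c^4/63 - 4*c^3/9


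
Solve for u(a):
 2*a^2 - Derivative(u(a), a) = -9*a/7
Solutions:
 u(a) = C1 + 2*a^3/3 + 9*a^2/14


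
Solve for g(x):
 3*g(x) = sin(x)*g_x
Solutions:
 g(x) = C1*(cos(x) - 1)^(3/2)/(cos(x) + 1)^(3/2)


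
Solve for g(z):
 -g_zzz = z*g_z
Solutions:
 g(z) = C1 + Integral(C2*airyai(-z) + C3*airybi(-z), z)


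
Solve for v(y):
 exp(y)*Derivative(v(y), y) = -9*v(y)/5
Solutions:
 v(y) = C1*exp(9*exp(-y)/5)


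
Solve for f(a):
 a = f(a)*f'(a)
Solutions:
 f(a) = -sqrt(C1 + a^2)
 f(a) = sqrt(C1 + a^2)


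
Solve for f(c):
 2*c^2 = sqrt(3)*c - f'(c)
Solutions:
 f(c) = C1 - 2*c^3/3 + sqrt(3)*c^2/2


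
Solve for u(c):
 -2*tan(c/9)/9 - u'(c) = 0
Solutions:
 u(c) = C1 + 2*log(cos(c/9))


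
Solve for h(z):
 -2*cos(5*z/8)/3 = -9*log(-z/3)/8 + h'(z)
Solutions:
 h(z) = C1 + 9*z*log(-z)/8 - 9*z*log(3)/8 - 9*z/8 - 16*sin(5*z/8)/15


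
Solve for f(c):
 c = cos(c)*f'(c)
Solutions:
 f(c) = C1 + Integral(c/cos(c), c)


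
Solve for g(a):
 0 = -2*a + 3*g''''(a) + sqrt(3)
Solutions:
 g(a) = C1 + C2*a + C3*a^2 + C4*a^3 + a^5/180 - sqrt(3)*a^4/72


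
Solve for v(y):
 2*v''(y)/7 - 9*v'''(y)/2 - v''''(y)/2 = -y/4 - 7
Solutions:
 v(y) = C1 + C2*y + C3*exp(y*(-63 + sqrt(4081))/14) + C4*exp(-y*(63 + sqrt(4081))/14) - 7*y^3/48 - 1225*y^2/64


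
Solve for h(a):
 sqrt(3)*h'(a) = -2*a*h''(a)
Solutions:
 h(a) = C1 + C2*a^(1 - sqrt(3)/2)


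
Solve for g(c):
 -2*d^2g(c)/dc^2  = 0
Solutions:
 g(c) = C1 + C2*c


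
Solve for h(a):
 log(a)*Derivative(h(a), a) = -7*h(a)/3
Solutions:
 h(a) = C1*exp(-7*li(a)/3)


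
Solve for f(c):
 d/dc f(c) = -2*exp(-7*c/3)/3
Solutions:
 f(c) = C1 + 2*exp(-7*c/3)/7


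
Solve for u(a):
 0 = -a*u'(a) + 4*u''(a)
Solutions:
 u(a) = C1 + C2*erfi(sqrt(2)*a/4)


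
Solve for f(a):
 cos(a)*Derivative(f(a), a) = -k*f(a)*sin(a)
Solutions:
 f(a) = C1*exp(k*log(cos(a)))


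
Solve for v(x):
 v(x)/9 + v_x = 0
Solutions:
 v(x) = C1*exp(-x/9)


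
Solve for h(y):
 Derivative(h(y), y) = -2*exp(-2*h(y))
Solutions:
 h(y) = log(-sqrt(C1 - 4*y))
 h(y) = log(C1 - 4*y)/2


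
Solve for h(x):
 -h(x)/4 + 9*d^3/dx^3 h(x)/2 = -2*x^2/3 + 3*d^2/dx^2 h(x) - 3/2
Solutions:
 h(x) = C1*exp(x*(-2^(1/3)*(9*sqrt(145) + 113)^(1/3) - 8*2^(2/3)/(9*sqrt(145) + 113)^(1/3) + 8)/36)*sin(2^(1/3)*sqrt(3)*x*(-(9*sqrt(145) + 113)^(1/3) + 8*2^(1/3)/(9*sqrt(145) + 113)^(1/3))/36) + C2*exp(x*(-2^(1/3)*(9*sqrt(145) + 113)^(1/3) - 8*2^(2/3)/(9*sqrt(145) + 113)^(1/3) + 8)/36)*cos(2^(1/3)*sqrt(3)*x*(-(9*sqrt(145) + 113)^(1/3) + 8*2^(1/3)/(9*sqrt(145) + 113)^(1/3))/36) + C3*exp(x*(8*2^(2/3)/(9*sqrt(145) + 113)^(1/3) + 4 + 2^(1/3)*(9*sqrt(145) + 113)^(1/3))/18) + 8*x^2/3 - 58


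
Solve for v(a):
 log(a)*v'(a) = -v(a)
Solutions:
 v(a) = C1*exp(-li(a))


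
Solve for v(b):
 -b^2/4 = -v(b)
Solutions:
 v(b) = b^2/4


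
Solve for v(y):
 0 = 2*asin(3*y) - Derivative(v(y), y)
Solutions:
 v(y) = C1 + 2*y*asin(3*y) + 2*sqrt(1 - 9*y^2)/3


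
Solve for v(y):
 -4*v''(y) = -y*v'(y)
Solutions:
 v(y) = C1 + C2*erfi(sqrt(2)*y/4)


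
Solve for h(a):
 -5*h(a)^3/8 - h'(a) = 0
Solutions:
 h(a) = -2*sqrt(-1/(C1 - 5*a))
 h(a) = 2*sqrt(-1/(C1 - 5*a))


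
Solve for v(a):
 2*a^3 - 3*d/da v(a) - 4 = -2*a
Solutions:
 v(a) = C1 + a^4/6 + a^2/3 - 4*a/3


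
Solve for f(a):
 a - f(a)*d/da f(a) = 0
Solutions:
 f(a) = -sqrt(C1 + a^2)
 f(a) = sqrt(C1 + a^2)


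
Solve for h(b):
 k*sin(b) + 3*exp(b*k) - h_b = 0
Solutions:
 h(b) = C1 - k*cos(b) + 3*exp(b*k)/k


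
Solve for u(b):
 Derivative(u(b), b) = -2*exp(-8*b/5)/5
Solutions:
 u(b) = C1 + exp(-8*b/5)/4


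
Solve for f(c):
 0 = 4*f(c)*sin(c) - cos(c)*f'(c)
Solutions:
 f(c) = C1/cos(c)^4


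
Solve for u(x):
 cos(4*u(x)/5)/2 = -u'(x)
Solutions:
 x/2 - 5*log(sin(4*u(x)/5) - 1)/8 + 5*log(sin(4*u(x)/5) + 1)/8 = C1


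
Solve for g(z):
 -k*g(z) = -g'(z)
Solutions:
 g(z) = C1*exp(k*z)


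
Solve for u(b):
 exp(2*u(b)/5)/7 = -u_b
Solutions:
 u(b) = 5*log(-sqrt(-1/(C1 - b))) - 5*log(2) + 5*log(70)/2
 u(b) = 5*log(-1/(C1 - b))/2 - 5*log(2) + 5*log(70)/2


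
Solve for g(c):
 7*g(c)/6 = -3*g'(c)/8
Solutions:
 g(c) = C1*exp(-28*c/9)


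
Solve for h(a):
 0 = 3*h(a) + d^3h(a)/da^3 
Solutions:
 h(a) = C3*exp(-3^(1/3)*a) + (C1*sin(3^(5/6)*a/2) + C2*cos(3^(5/6)*a/2))*exp(3^(1/3)*a/2)


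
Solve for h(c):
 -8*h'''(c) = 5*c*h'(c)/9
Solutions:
 h(c) = C1 + Integral(C2*airyai(-15^(1/3)*c/6) + C3*airybi(-15^(1/3)*c/6), c)


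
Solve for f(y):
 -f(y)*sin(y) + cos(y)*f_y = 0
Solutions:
 f(y) = C1/cos(y)


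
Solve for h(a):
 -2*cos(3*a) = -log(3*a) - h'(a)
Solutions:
 h(a) = C1 - a*log(a) - a*log(3) + a + 2*sin(3*a)/3


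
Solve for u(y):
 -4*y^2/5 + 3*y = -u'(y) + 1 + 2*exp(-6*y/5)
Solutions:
 u(y) = C1 + 4*y^3/15 - 3*y^2/2 + y - 5*exp(-6*y/5)/3


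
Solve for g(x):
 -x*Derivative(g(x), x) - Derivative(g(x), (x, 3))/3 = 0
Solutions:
 g(x) = C1 + Integral(C2*airyai(-3^(1/3)*x) + C3*airybi(-3^(1/3)*x), x)


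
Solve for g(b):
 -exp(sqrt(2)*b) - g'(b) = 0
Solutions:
 g(b) = C1 - sqrt(2)*exp(sqrt(2)*b)/2


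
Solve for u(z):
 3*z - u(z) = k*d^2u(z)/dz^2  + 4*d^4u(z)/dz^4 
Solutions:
 u(z) = C1*exp(-sqrt(2)*z*sqrt(-k - sqrt(k^2 - 16))/4) + C2*exp(sqrt(2)*z*sqrt(-k - sqrt(k^2 - 16))/4) + C3*exp(-sqrt(2)*z*sqrt(-k + sqrt(k^2 - 16))/4) + C4*exp(sqrt(2)*z*sqrt(-k + sqrt(k^2 - 16))/4) + 3*z


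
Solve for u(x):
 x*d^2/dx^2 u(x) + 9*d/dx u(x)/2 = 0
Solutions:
 u(x) = C1 + C2/x^(7/2)


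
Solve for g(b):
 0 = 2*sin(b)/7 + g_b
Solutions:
 g(b) = C1 + 2*cos(b)/7


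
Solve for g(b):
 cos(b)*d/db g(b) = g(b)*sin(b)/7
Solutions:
 g(b) = C1/cos(b)^(1/7)


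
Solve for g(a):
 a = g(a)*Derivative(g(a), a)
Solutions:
 g(a) = -sqrt(C1 + a^2)
 g(a) = sqrt(C1 + a^2)


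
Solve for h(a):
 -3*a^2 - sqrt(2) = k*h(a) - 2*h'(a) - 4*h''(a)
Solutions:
 h(a) = C1*exp(a*(sqrt(4*k + 1) - 1)/4) + C2*exp(-a*(sqrt(4*k + 1) + 1)/4) - 3*a^2/k - 12*a/k^2 - sqrt(2)/k - 24/k^2 - 24/k^3


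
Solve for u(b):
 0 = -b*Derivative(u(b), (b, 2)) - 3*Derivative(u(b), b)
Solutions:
 u(b) = C1 + C2/b^2


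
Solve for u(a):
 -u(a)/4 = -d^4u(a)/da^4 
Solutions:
 u(a) = C1*exp(-sqrt(2)*a/2) + C2*exp(sqrt(2)*a/2) + C3*sin(sqrt(2)*a/2) + C4*cos(sqrt(2)*a/2)


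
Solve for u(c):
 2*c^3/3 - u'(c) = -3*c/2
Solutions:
 u(c) = C1 + c^4/6 + 3*c^2/4


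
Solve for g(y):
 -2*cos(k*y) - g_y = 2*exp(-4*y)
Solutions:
 g(y) = C1 + exp(-4*y)/2 - 2*sin(k*y)/k


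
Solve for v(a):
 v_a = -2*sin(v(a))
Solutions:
 v(a) = -acos((-C1 - exp(4*a))/(C1 - exp(4*a))) + 2*pi
 v(a) = acos((-C1 - exp(4*a))/(C1 - exp(4*a)))


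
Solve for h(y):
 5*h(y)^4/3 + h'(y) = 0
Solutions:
 h(y) = (-1 - sqrt(3)*I)*(1/(C1 + 5*y))^(1/3)/2
 h(y) = (-1 + sqrt(3)*I)*(1/(C1 + 5*y))^(1/3)/2
 h(y) = (1/(C1 + 5*y))^(1/3)


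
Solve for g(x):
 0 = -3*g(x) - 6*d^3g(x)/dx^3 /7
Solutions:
 g(x) = C3*exp(-2^(2/3)*7^(1/3)*x/2) + (C1*sin(2^(2/3)*sqrt(3)*7^(1/3)*x/4) + C2*cos(2^(2/3)*sqrt(3)*7^(1/3)*x/4))*exp(2^(2/3)*7^(1/3)*x/4)


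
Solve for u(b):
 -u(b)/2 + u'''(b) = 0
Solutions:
 u(b) = C3*exp(2^(2/3)*b/2) + (C1*sin(2^(2/3)*sqrt(3)*b/4) + C2*cos(2^(2/3)*sqrt(3)*b/4))*exp(-2^(2/3)*b/4)


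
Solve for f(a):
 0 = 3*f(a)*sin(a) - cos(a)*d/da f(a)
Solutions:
 f(a) = C1/cos(a)^3


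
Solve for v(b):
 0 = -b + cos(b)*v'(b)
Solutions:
 v(b) = C1 + Integral(b/cos(b), b)


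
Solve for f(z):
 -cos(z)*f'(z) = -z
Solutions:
 f(z) = C1 + Integral(z/cos(z), z)


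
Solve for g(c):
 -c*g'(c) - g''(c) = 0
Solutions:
 g(c) = C1 + C2*erf(sqrt(2)*c/2)


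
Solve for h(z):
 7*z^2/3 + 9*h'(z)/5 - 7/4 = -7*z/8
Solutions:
 h(z) = C1 - 35*z^3/81 - 35*z^2/144 + 35*z/36


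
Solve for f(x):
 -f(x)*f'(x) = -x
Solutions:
 f(x) = -sqrt(C1 + x^2)
 f(x) = sqrt(C1 + x^2)


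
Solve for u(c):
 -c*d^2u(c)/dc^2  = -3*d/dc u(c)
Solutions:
 u(c) = C1 + C2*c^4


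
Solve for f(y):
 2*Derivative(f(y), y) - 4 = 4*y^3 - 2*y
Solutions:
 f(y) = C1 + y^4/2 - y^2/2 + 2*y


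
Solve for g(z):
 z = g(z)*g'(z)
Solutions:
 g(z) = -sqrt(C1 + z^2)
 g(z) = sqrt(C1 + z^2)


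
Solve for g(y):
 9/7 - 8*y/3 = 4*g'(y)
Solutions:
 g(y) = C1 - y^2/3 + 9*y/28


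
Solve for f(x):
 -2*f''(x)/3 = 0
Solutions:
 f(x) = C1 + C2*x


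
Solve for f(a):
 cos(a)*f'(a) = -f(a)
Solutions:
 f(a) = C1*sqrt(sin(a) - 1)/sqrt(sin(a) + 1)


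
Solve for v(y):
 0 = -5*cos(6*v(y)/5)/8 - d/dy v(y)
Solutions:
 5*y/8 - 5*log(sin(6*v(y)/5) - 1)/12 + 5*log(sin(6*v(y)/5) + 1)/12 = C1


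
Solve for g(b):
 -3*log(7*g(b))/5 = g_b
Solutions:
 5*Integral(1/(log(_y) + log(7)), (_y, g(b)))/3 = C1 - b


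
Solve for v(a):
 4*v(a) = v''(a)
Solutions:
 v(a) = C1*exp(-2*a) + C2*exp(2*a)


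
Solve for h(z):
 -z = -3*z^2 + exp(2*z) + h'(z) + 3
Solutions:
 h(z) = C1 + z^3 - z^2/2 - 3*z - exp(2*z)/2


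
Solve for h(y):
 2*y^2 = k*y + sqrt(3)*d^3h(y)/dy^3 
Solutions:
 h(y) = C1 + C2*y + C3*y^2 - sqrt(3)*k*y^4/72 + sqrt(3)*y^5/90


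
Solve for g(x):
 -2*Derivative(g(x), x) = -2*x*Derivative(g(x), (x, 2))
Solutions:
 g(x) = C1 + C2*x^2


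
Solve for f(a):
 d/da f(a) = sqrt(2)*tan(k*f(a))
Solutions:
 f(a) = Piecewise((-asin(exp(C1*k + sqrt(2)*a*k))/k + pi/k, Ne(k, 0)), (nan, True))
 f(a) = Piecewise((asin(exp(C1*k + sqrt(2)*a*k))/k, Ne(k, 0)), (nan, True))


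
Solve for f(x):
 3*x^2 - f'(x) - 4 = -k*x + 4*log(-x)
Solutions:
 f(x) = C1 + k*x^2/2 + x^3 - 4*x*log(-x)


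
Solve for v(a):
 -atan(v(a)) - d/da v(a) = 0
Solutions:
 Integral(1/atan(_y), (_y, v(a))) = C1 - a


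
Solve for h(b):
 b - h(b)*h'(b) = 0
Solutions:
 h(b) = -sqrt(C1 + b^2)
 h(b) = sqrt(C1 + b^2)


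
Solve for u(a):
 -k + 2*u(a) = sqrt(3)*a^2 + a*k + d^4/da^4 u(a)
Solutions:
 u(a) = C1*exp(-2^(1/4)*a) + C2*exp(2^(1/4)*a) + C3*sin(2^(1/4)*a) + C4*cos(2^(1/4)*a) + sqrt(3)*a^2/2 + a*k/2 + k/2


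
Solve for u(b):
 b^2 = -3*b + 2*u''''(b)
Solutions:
 u(b) = C1 + C2*b + C3*b^2 + C4*b^3 + b^6/720 + b^5/80


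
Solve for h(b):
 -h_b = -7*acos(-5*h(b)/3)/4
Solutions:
 Integral(1/acos(-5*_y/3), (_y, h(b))) = C1 + 7*b/4


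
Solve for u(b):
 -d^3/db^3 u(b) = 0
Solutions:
 u(b) = C1 + C2*b + C3*b^2


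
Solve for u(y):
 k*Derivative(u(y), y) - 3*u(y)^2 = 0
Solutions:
 u(y) = -k/(C1*k + 3*y)


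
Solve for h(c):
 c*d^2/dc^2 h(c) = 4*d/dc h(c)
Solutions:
 h(c) = C1 + C2*c^5


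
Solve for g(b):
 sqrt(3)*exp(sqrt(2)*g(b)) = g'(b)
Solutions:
 g(b) = sqrt(2)*(2*log(-1/(C1 + sqrt(3)*b)) - log(2))/4


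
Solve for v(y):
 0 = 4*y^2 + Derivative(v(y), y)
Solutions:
 v(y) = C1 - 4*y^3/3


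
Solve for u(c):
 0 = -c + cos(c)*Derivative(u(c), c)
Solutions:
 u(c) = C1 + Integral(c/cos(c), c)


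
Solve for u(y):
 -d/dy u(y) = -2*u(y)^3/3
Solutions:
 u(y) = -sqrt(6)*sqrt(-1/(C1 + 2*y))/2
 u(y) = sqrt(6)*sqrt(-1/(C1 + 2*y))/2


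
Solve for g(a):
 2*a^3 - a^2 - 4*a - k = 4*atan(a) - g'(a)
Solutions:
 g(a) = C1 - a^4/2 + a^3/3 + 2*a^2 + a*k + 4*a*atan(a) - 2*log(a^2 + 1)


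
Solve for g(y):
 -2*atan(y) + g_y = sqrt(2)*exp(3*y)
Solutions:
 g(y) = C1 + 2*y*atan(y) + sqrt(2)*exp(3*y)/3 - log(y^2 + 1)


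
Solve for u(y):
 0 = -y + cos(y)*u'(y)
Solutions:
 u(y) = C1 + Integral(y/cos(y), y)


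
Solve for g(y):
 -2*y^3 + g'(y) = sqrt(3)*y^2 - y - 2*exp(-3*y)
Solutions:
 g(y) = C1 + y^4/2 + sqrt(3)*y^3/3 - y^2/2 + 2*exp(-3*y)/3


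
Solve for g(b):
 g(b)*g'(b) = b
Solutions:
 g(b) = -sqrt(C1 + b^2)
 g(b) = sqrt(C1 + b^2)


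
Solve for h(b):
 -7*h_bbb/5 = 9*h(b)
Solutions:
 h(b) = C3*exp(b*(-45^(1/3)*7^(2/3) + 3*21^(2/3)*5^(1/3))/28)*sin(3*3^(1/6)*5^(1/3)*7^(2/3)*b/14) + C4*exp(b*(-45^(1/3)*7^(2/3) + 3*21^(2/3)*5^(1/3))/28)*cos(3*3^(1/6)*5^(1/3)*7^(2/3)*b/14) + C5*exp(-b*(45^(1/3)*7^(2/3) + 3*21^(2/3)*5^(1/3))/28) + (C1*sin(3*3^(1/6)*5^(1/3)*7^(2/3)*b/14) + C2*cos(3*3^(1/6)*5^(1/3)*7^(2/3)*b/14))*exp(45^(1/3)*7^(2/3)*b/14)


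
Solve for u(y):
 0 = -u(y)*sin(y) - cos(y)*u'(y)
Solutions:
 u(y) = C1*cos(y)


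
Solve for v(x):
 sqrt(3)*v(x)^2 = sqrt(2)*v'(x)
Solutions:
 v(x) = -2/(C1 + sqrt(6)*x)


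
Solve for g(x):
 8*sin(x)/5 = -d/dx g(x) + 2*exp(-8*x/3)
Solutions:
 g(x) = C1 + 8*cos(x)/5 - 3*exp(-8*x/3)/4


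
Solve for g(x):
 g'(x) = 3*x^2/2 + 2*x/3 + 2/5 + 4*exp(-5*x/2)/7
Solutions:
 g(x) = C1 + x^3/2 + x^2/3 + 2*x/5 - 8*exp(-5*x/2)/35


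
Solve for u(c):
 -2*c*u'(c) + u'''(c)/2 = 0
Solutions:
 u(c) = C1 + Integral(C2*airyai(2^(2/3)*c) + C3*airybi(2^(2/3)*c), c)


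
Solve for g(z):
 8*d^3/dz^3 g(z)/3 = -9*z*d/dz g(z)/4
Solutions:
 g(z) = C1 + Integral(C2*airyai(-3*2^(1/3)*z/4) + C3*airybi(-3*2^(1/3)*z/4), z)


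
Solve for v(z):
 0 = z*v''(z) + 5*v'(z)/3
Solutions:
 v(z) = C1 + C2/z^(2/3)


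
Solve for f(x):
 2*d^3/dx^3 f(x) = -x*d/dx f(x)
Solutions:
 f(x) = C1 + Integral(C2*airyai(-2^(2/3)*x/2) + C3*airybi(-2^(2/3)*x/2), x)


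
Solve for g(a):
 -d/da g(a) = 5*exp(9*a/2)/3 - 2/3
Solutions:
 g(a) = C1 + 2*a/3 - 10*exp(9*a/2)/27


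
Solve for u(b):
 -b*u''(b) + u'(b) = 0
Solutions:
 u(b) = C1 + C2*b^2


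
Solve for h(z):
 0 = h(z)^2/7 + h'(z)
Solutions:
 h(z) = 7/(C1 + z)


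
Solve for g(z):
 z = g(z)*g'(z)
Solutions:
 g(z) = -sqrt(C1 + z^2)
 g(z) = sqrt(C1 + z^2)


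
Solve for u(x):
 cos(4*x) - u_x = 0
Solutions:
 u(x) = C1 + sin(4*x)/4


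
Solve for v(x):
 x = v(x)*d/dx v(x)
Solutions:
 v(x) = -sqrt(C1 + x^2)
 v(x) = sqrt(C1 + x^2)


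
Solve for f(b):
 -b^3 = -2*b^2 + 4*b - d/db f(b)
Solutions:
 f(b) = C1 + b^4/4 - 2*b^3/3 + 2*b^2


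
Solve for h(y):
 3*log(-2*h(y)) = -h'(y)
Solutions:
 Integral(1/(log(-_y) + log(2)), (_y, h(y)))/3 = C1 - y


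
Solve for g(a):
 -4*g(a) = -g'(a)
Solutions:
 g(a) = C1*exp(4*a)


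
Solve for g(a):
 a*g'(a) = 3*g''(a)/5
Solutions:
 g(a) = C1 + C2*erfi(sqrt(30)*a/6)


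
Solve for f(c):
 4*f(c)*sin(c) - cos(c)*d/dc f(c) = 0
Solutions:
 f(c) = C1/cos(c)^4


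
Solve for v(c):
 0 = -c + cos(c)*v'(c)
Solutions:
 v(c) = C1 + Integral(c/cos(c), c)


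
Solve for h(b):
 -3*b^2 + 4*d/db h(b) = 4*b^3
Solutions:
 h(b) = C1 + b^4/4 + b^3/4


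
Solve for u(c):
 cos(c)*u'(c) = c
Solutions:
 u(c) = C1 + Integral(c/cos(c), c)


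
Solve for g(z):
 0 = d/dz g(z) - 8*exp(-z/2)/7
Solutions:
 g(z) = C1 - 16*exp(-z/2)/7


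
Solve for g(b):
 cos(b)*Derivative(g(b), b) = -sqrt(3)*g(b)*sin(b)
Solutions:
 g(b) = C1*cos(b)^(sqrt(3))


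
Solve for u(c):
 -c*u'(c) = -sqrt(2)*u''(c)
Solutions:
 u(c) = C1 + C2*erfi(2^(1/4)*c/2)


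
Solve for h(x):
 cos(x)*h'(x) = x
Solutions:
 h(x) = C1 + Integral(x/cos(x), x)


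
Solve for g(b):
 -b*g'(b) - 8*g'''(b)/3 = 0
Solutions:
 g(b) = C1 + Integral(C2*airyai(-3^(1/3)*b/2) + C3*airybi(-3^(1/3)*b/2), b)


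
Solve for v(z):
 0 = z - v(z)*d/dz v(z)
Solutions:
 v(z) = -sqrt(C1 + z^2)
 v(z) = sqrt(C1 + z^2)


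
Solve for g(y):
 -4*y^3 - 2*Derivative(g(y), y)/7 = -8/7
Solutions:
 g(y) = C1 - 7*y^4/2 + 4*y


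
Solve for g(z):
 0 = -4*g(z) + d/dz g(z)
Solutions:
 g(z) = C1*exp(4*z)


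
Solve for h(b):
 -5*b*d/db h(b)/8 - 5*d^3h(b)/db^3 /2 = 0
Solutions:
 h(b) = C1 + Integral(C2*airyai(-2^(1/3)*b/2) + C3*airybi(-2^(1/3)*b/2), b)


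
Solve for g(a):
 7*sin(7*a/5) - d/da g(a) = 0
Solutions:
 g(a) = C1 - 5*cos(7*a/5)


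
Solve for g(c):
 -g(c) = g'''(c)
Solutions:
 g(c) = C3*exp(-c) + (C1*sin(sqrt(3)*c/2) + C2*cos(sqrt(3)*c/2))*exp(c/2)


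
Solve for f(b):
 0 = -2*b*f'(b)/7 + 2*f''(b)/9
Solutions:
 f(b) = C1 + C2*erfi(3*sqrt(14)*b/14)


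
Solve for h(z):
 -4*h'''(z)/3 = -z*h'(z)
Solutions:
 h(z) = C1 + Integral(C2*airyai(6^(1/3)*z/2) + C3*airybi(6^(1/3)*z/2), z)


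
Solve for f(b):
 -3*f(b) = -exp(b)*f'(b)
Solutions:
 f(b) = C1*exp(-3*exp(-b))


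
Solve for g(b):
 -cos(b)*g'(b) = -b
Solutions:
 g(b) = C1 + Integral(b/cos(b), b)


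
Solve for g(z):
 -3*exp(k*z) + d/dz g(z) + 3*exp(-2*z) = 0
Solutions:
 g(z) = C1 + 3*exp(-2*z)/2 + 3*exp(k*z)/k


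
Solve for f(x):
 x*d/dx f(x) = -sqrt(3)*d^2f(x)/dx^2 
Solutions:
 f(x) = C1 + C2*erf(sqrt(2)*3^(3/4)*x/6)


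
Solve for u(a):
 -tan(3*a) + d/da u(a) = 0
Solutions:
 u(a) = C1 - log(cos(3*a))/3


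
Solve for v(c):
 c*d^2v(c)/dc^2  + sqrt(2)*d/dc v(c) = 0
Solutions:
 v(c) = C1 + C2*c^(1 - sqrt(2))


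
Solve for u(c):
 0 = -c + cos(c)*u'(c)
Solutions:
 u(c) = C1 + Integral(c/cos(c), c)


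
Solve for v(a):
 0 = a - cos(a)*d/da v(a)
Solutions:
 v(a) = C1 + Integral(a/cos(a), a)


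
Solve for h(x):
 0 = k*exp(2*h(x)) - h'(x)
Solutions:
 h(x) = log(-sqrt(-1/(C1 + k*x))) - log(2)/2
 h(x) = log(-1/(C1 + k*x))/2 - log(2)/2


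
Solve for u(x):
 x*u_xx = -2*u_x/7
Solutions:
 u(x) = C1 + C2*x^(5/7)


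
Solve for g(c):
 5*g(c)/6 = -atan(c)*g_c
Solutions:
 g(c) = C1*exp(-5*Integral(1/atan(c), c)/6)


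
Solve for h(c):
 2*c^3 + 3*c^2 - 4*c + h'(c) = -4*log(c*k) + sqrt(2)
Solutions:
 h(c) = C1 - c^4/2 - c^3 + 2*c^2 - 4*c*log(c*k) + c*(sqrt(2) + 4)


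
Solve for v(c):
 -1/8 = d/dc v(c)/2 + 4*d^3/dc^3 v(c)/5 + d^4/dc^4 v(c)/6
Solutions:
 v(c) = C1 + C2*exp(c*(-32 + 128*2^(1/3)/(5*sqrt(36345) + 1399)^(1/3) + 2^(2/3)*(5*sqrt(36345) + 1399)^(1/3))/20)*sin(2^(1/3)*sqrt(3)*c*(-2^(1/3)*(5*sqrt(36345) + 1399)^(1/3) + 128/(5*sqrt(36345) + 1399)^(1/3))/20) + C3*exp(c*(-32 + 128*2^(1/3)/(5*sqrt(36345) + 1399)^(1/3) + 2^(2/3)*(5*sqrt(36345) + 1399)^(1/3))/20)*cos(2^(1/3)*sqrt(3)*c*(-2^(1/3)*(5*sqrt(36345) + 1399)^(1/3) + 128/(5*sqrt(36345) + 1399)^(1/3))/20) + C4*exp(-c*(128*2^(1/3)/(5*sqrt(36345) + 1399)^(1/3) + 16 + 2^(2/3)*(5*sqrt(36345) + 1399)^(1/3))/10) - c/4


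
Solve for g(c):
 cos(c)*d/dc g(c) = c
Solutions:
 g(c) = C1 + Integral(c/cos(c), c)


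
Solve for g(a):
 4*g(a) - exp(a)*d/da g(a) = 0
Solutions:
 g(a) = C1*exp(-4*exp(-a))


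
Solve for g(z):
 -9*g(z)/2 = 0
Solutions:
 g(z) = 0


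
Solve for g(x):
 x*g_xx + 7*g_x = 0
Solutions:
 g(x) = C1 + C2/x^6


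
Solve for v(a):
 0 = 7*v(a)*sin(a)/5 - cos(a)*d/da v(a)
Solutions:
 v(a) = C1/cos(a)^(7/5)


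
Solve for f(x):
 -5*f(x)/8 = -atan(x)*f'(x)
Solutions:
 f(x) = C1*exp(5*Integral(1/atan(x), x)/8)


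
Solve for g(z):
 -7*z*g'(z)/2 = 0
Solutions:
 g(z) = C1


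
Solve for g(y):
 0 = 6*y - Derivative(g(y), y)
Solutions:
 g(y) = C1 + 3*y^2


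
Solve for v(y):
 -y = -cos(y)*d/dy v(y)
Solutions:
 v(y) = C1 + Integral(y/cos(y), y)


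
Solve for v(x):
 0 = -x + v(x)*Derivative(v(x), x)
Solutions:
 v(x) = -sqrt(C1 + x^2)
 v(x) = sqrt(C1 + x^2)


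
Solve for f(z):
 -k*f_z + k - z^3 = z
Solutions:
 f(z) = C1 + z - z^4/(4*k) - z^2/(2*k)


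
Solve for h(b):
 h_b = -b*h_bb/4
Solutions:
 h(b) = C1 + C2/b^3


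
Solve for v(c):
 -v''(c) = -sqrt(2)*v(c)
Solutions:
 v(c) = C1*exp(-2^(1/4)*c) + C2*exp(2^(1/4)*c)


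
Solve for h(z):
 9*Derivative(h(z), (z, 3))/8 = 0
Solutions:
 h(z) = C1 + C2*z + C3*z^2


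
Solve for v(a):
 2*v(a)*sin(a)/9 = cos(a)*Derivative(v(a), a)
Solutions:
 v(a) = C1/cos(a)^(2/9)


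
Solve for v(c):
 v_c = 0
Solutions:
 v(c) = C1


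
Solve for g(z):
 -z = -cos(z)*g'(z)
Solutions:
 g(z) = C1 + Integral(z/cos(z), z)


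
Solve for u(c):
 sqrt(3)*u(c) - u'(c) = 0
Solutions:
 u(c) = C1*exp(sqrt(3)*c)


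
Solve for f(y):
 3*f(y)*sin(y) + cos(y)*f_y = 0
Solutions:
 f(y) = C1*cos(y)^3


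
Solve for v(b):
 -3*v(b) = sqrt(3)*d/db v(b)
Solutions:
 v(b) = C1*exp(-sqrt(3)*b)
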